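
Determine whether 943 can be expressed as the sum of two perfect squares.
Not possible

Factorization: 943 = 23 × 41
By Fermat: n is sum of two squares iff every prime p ≡ 3 (mod 4) appears to even power.
Prime(s) ≡ 3 (mod 4) with odd exponent: [(23, 1)]
Therefore 943 cannot be expressed as a² + b².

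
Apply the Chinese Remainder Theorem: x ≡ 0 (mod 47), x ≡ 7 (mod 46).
329

Using Chinese Remainder Theorem:
M = 47 × 46 = 2162
M1 = 46, M2 = 47
y1 = 46^(-1) mod 47 = 46
y2 = 47^(-1) mod 46 = 1
x = (0×46×46 + 7×47×1) mod 2162 = 329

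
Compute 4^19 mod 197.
116

Repeated squaring. Binary of 19 = 10011.
4^1 ≡ 4 (mod 197); 4^2 ≡ 16 (mod 197); 4^4 ≡ 59 (mod 197); 4^8 ≡ 132 (mod 197); 4^16 ≡ 88 (mod 197)
4^19 = 4^1 × 4^2 × 4^16 ≡ 116 (mod 197)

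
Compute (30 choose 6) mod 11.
6

Using Lucas' theorem:
Write n=30 and k=6 in base 11:
n in base 11: [2, 8]
k in base 11: [0, 6]
C(30,6) mod 11 = ∏ C(n_i, k_i) mod 11
Digit binomials (mod 11): C(2,0) = 1; C(8,6) = 28 ≡ 6
Product: 1 × 6 = 6 ≡ 6 (mod 11)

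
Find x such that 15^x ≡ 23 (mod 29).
8

Baby-step giant-step with step n = ⌈√29⌉ = 6.
Baby steps 15^j mod 29 (j:value) for j=0..5: 0:1, 1:15, 2:22, 3:11, 4:20, 5:10.
Giant-step multiplier: 15^(-6) ≡ 15^(28-6) = 15^22 ≡ 6 (mod 29).
Giant steps γ_i = 23·6^i mod 29: γ_0=23, γ_1=22 (in table at j=2).
x = i·n + j = 1·6 + 2 = 8.
Check: 15^8 ≡ 23 (mod 29).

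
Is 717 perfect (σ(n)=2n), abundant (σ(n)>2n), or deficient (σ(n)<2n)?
deficient

Proper divisors of 717: sum = 1 + 3 + 239 = 243
Since 243 < 717, 717 is deficient.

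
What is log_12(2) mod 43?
15

Baby-step giant-step with step n = ⌈√43⌉ = 7.
Baby steps 12^j mod 43 (j:value) for j=0..6: 0:1, 1:12, 2:15, 3:8, 4:10, 5:34, 6:21.
Giant-step multiplier: 12^(-7) ≡ 12^(42-7) = 12^35 ≡ 7 (mod 43).
Giant steps γ_i = 2·7^i mod 43: γ_0=2, γ_1=14, γ_2=12 (in table at j=1).
x = i·n + j = 2·7 + 1 = 15.
Check: 12^15 ≡ 2 (mod 43).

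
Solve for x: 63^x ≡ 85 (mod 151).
80

Baby-step giant-step with step n = ⌈√151⌉ = 13.
Baby steps 63^j mod 151 (j:value) for j=0..12: 0:1, 1:63, 2:43, 3:142, 4:37, 5:66, 6:81, 7:120, 8:10, 9:26, 10:128, 11:61, 12:68.
Giant-step multiplier: 63^(-13) ≡ 63^(150-13) = 63^137 ≡ 89 (mod 151).
Giant steps γ_i = 85·89^i mod 151: γ_0=85, γ_1=15, γ_2=127, γ_3=129, γ_4=5, γ_5=143, γ_6=43 (in table at j=2).
x = i·n + j = 6·13 + 2 = 80.
Check: 63^80 ≡ 85 (mod 151).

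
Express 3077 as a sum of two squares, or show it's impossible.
26² + 49² (a=26, b=49)

Factorization: 3077 = 17 × 181
By Fermat: n is sum of two squares iff every prime p ≡ 3 (mod 4) appears to even power.
All primes ≡ 3 (mod 4) appear to even power.
Search a = 0, 1, 2, … for 3077 - a² a perfect square: first hit at a = 26: 3077 - 676 = 2401 = 49².
3077 = 26² + 49² = 676 + 2401 ✓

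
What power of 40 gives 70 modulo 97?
78

Baby-step giant-step with step n = ⌈√97⌉ = 10.
Baby steps 40^j mod 97 (j:value) for j=0..9: 0:1, 1:40, 2:48, 3:77, 4:73, 5:10, 6:12, 7:92, 8:91, 9:51.
Giant-step multiplier: 40^(-10) ≡ 40^(96-10) = 40^86 ≡ 65 (mod 97).
Giant steps γ_i = 70·65^i mod 97: γ_0=70, γ_1=88, γ_2=94, γ_3=96, γ_4=32, γ_5=43, γ_6=79, γ_7=91 (in table at j=8).
x = i·n + j = 7·10 + 8 = 78.
Check: 40^78 ≡ 70 (mod 97).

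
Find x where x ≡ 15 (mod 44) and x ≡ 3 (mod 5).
103

Using Chinese Remainder Theorem:
M = 44 × 5 = 220
M1 = 5, M2 = 44
y1 = 5^(-1) mod 44 = 9
y2 = 44^(-1) mod 5 = 4
x = (15×5×9 + 3×44×4) mod 220 = 103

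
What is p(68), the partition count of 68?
3087735

p(n) counts ways to write n as a sum of positive integers (order ignored).
Euler's pentagonal recurrence: p(k) = p(k-1) + p(k-2) - p(k-5) - p(k-7) + p(k-12) + p(k-15) - ... (offsets j(3j∓1)/2, signs ++--, p(0)=1, p(<0)=0).
DP table for k = 0..67: p(0)=1, p(1)=1, p(2)=2, p(3)=3, p(4)=5, p(5)=7, p(6)=11, p(7)=15, p(8)=22, p(9)=30, p(10)=42, p(11)=56, p(12)=77, p(13)=101, p(14)=135, p(15)=176, p(16)=231, p(17)=297, p(18)=385, p(19)=490, p(20)=627, p(21)=792, p(22)=1002, p(23)=1255, p(24)=1575, p(25)=1958, p(26)=2436, p(27)=3010, p(28)=3718, p(29)=4565, p(30)=5604, p(31)=6842, p(32)=8349, p(33)=10143, p(34)=12310, p(35)=14883, p(36)=17977, p(37)=21637, p(38)=26015, p(39)=31185, p(40)=37338, p(41)=44583, p(42)=53174, p(43)=63261, p(44)=75175, p(45)=89134, p(46)=105558, p(47)=124754, p(48)=147273, p(49)=173525, p(50)=204226, p(51)=239943, p(52)=281589, p(53)=329931, p(54)=386155, p(55)=451276, p(56)=526823, p(57)=614154, p(58)=715220, p(59)=831820, p(60)=966467, p(61)=1121505, p(62)=1300156, p(63)=1505499, p(64)=1741630, p(65)=2012558, p(66)=2323520, p(67)=2679689.
Final step: p(68) = p(67) + p(66) - p(63) - p(61) + p(56) + p(53) - p(46) - p(42) + p(33) + p(28) - p(17) - p(11)
= 2679689 + 2323520 - 1505499 - 1121505 + 526823 + 329931 - 105558 - 53174 + 10143 + 3718 - 297 - 56
= 3087735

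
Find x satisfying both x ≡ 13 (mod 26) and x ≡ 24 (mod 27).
429

Using Chinese Remainder Theorem:
M = 26 × 27 = 702
M1 = 27, M2 = 26
y1 = 27^(-1) mod 26 = 1
y2 = 26^(-1) mod 27 = 26
x = (13×27×1 + 24×26×26) mod 702 = 429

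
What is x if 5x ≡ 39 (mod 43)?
x ≡ 25 (mod 43)

gcd(5, 43) = 1, which divides 39, so solutions exist.
Find 5^(-1) mod 43 by the extended Euclidean algorithm:
43 = 8 × 5 + 3  ⟹  3 = (1)·43 + (-8)·5
5 = 1 × 3 + 2  ⟹  2 = (-1)·43 + (9)·5
3 = 1 × 2 + 1  ⟹  1 = (2)·43 + (-17)·5
So (-17)·5 ≡ 1 (mod 43), i.e. 5^(-1) ≡ -17 ≡ 26 (mod 43).
x ≡ 26 × 39 = 1014 ≡ 25 (mod 43).
Check: 5 × 25 = 125 ≡ 39 (mod 43).
Unique solution: x ≡ 25 (mod 43)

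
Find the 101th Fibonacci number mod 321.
308

Matrix identity: Q^n = [[F_(n+1), F_n], [F_n, F_(n-1)]] with Q = [[1,1],[1,0]].
n = 101 = 1100101₂. Square-and-multiply, entries mod 321:
Q^1 = [[1,1],[1,0]]
Q^3 = (Q^1)²·Q = [[3,2],[2,1]]
Q^6 = (Q^3)² = [[13,8],[8,5]]
Q^12 = (Q^6)² = [[233,144],[144,89]]
Q^25 = (Q^12)²·Q = [[55,232],[232,144]]
Q^50 = (Q^25)² = [[32,265],[265,88]]
Q^101 = (Q^50)²·Q = [[8,308],[308,21]]
F_101 mod 321 = Q^101[0][1] = 308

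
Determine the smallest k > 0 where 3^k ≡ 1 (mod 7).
6

7 is prime, so ord(3) divides φ(7) = 6.
Divisors of 6: 1, 2, 3, 6.
Repeated squaring: 3^1 ≡ 3, 3^2 ≡ 2, 3^4 ≡ 4 (mod 7).
Test 3^d mod 7 for each divisor d in increasing order:
3^1 ≡ 3
3^2 ≡ 2
3^3 = 3^2·3^1 ≡ 6
3^6 = 3^4·3^2 ≡ 1  ← first divisor giving 1
The order is 6.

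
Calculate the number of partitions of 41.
44583

p(n) counts ways to write n as a sum of positive integers (order ignored).
Euler's pentagonal recurrence: p(k) = p(k-1) + p(k-2) - p(k-5) - p(k-7) + p(k-12) + p(k-15) - ... (offsets j(3j∓1)/2, signs ++--, p(0)=1, p(<0)=0).
DP table for k = 0..40: p(0)=1, p(1)=1, p(2)=2, p(3)=3, p(4)=5, p(5)=7, p(6)=11, p(7)=15, p(8)=22, p(9)=30, p(10)=42, p(11)=56, p(12)=77, p(13)=101, p(14)=135, p(15)=176, p(16)=231, p(17)=297, p(18)=385, p(19)=490, p(20)=627, p(21)=792, p(22)=1002, p(23)=1255, p(24)=1575, p(25)=1958, p(26)=2436, p(27)=3010, p(28)=3718, p(29)=4565, p(30)=5604, p(31)=6842, p(32)=8349, p(33)=10143, p(34)=12310, p(35)=14883, p(36)=17977, p(37)=21637, p(38)=26015, p(39)=31185, p(40)=37338.
Final step: p(41) = p(40) + p(39) - p(36) - p(34) + p(29) + p(26) - p(19) - p(15) + p(6) + p(1)
= 37338 + 31185 - 17977 - 12310 + 4565 + 2436 - 490 - 176 + 11 + 1
= 44583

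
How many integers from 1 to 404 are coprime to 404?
200

404 = 2^2 × 101
φ(n) = n × ∏(1 - 1/p) for each prime p dividing n
φ(404) = 404 × (1 - 1/2) × (1 - 1/101) = 200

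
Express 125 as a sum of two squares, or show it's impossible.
2² + 11² (a=2, b=11)

Factorization: 125 = 5^3
By Fermat: n is sum of two squares iff every prime p ≡ 3 (mod 4) appears to even power.
All primes ≡ 3 (mod 4) appear to even power.
Search a = 0, 1, 2, … for 125 - a² a perfect square: first hit at a = 2: 125 - 4 = 121 = 11².
125 = 2² + 11² = 4 + 121 ✓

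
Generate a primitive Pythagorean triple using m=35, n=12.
(1081, 840, 1369)

Euclid's formula: a = m² - n², b = 2mn, c = m² + n²
m = 35, n = 12
a = 35² - 12² = 1225 - 144 = 1081
b = 2 × 35 × 12 = 840
c = 35² + 12² = 1225 + 144 = 1369
Verification: 1081² + 840² = 1168561 + 705600 = 1874161 = 1369² ✓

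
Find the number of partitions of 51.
239943

p(n) counts ways to write n as a sum of positive integers (order ignored).
Euler's pentagonal recurrence: p(k) = p(k-1) + p(k-2) - p(k-5) - p(k-7) + p(k-12) + p(k-15) - ... (offsets j(3j∓1)/2, signs ++--, p(0)=1, p(<0)=0).
DP table for k = 0..50: p(0)=1, p(1)=1, p(2)=2, p(3)=3, p(4)=5, p(5)=7, p(6)=11, p(7)=15, p(8)=22, p(9)=30, p(10)=42, p(11)=56, p(12)=77, p(13)=101, p(14)=135, p(15)=176, p(16)=231, p(17)=297, p(18)=385, p(19)=490, p(20)=627, p(21)=792, p(22)=1002, p(23)=1255, p(24)=1575, p(25)=1958, p(26)=2436, p(27)=3010, p(28)=3718, p(29)=4565, p(30)=5604, p(31)=6842, p(32)=8349, p(33)=10143, p(34)=12310, p(35)=14883, p(36)=17977, p(37)=21637, p(38)=26015, p(39)=31185, p(40)=37338, p(41)=44583, p(42)=53174, p(43)=63261, p(44)=75175, p(45)=89134, p(46)=105558, p(47)=124754, p(48)=147273, p(49)=173525, p(50)=204226.
Final step: p(51) = p(50) + p(49) - p(46) - p(44) + p(39) + p(36) - p(29) - p(25) + p(16) + p(11) - p(0)
= 204226 + 173525 - 105558 - 75175 + 31185 + 17977 - 4565 - 1958 + 231 + 56 - 1
= 239943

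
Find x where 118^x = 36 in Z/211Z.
176

Baby-step giant-step with step n = ⌈√211⌉ = 15.
Baby steps 118^j mod 211 (j:value) for j=0..14: 0:1, 1:118, 2:209, 3:186, 4:4, 5:50, 6:203, 7:111, 8:16, 9:200, 10:179, 11:22, 12:64, 13:167, 14:83.
Giant-step multiplier: 118^(-15) ≡ 118^(210-15) = 118^195 ≡ 12 (mod 211).
Giant steps γ_i = 36·12^i mod 211: γ_0=36, γ_1=10, γ_2=120, γ_3=174, γ_4=189, γ_5=158, γ_6=208, γ_7=175, γ_8=201, γ_9=91, γ_10=37, γ_11=22 (in table at j=11).
x = i·n + j = 11·15 + 11 = 176.
Check: 118^176 ≡ 36 (mod 211).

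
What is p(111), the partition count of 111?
679903203

p(n) counts ways to write n as a sum of positive integers (order ignored).
Euler's pentagonal recurrence: p(k) = p(k-1) + p(k-2) - p(k-5) - p(k-7) + p(k-12) + p(k-15) - ... (offsets j(3j∓1)/2, signs ++--, p(0)=1, p(<0)=0).
DP table for k = 0..110: p(0)=1, p(1)=1, p(2)=2, p(3)=3, p(4)=5, p(5)=7, p(6)=11, p(7)=15, p(8)=22, p(9)=30, p(10)=42, p(11)=56, p(12)=77, p(13)=101, p(14)=135, p(15)=176, p(16)=231, p(17)=297, p(18)=385, p(19)=490, p(20)=627, p(21)=792, p(22)=1002, p(23)=1255, p(24)=1575, p(25)=1958, p(26)=2436, p(27)=3010, p(28)=3718, p(29)=4565, p(30)=5604, p(31)=6842, p(32)=8349, p(33)=10143, p(34)=12310, p(35)=14883, p(36)=17977, p(37)=21637, p(38)=26015, p(39)=31185, p(40)=37338, p(41)=44583, p(42)=53174, p(43)=63261, p(44)=75175, p(45)=89134, p(46)=105558, p(47)=124754, p(48)=147273, p(49)=173525, p(50)=204226, p(51)=239943, p(52)=281589, p(53)=329931, p(54)=386155, p(55)=451276, p(56)=526823, p(57)=614154, p(58)=715220, p(59)=831820, p(60)=966467, p(61)=1121505, p(62)=1300156, p(63)=1505499, p(64)=1741630, p(65)=2012558, p(66)=2323520, p(67)=2679689, p(68)=3087735, p(69)=3554345, p(70)=4087968, p(71)=4697205, p(72)=5392783, p(73)=6185689, p(74)=7089500, p(75)=8118264, p(76)=9289091, p(77)=10619863, p(78)=12132164, p(79)=13848650, p(80)=15796476, p(81)=18004327, p(82)=20506255, p(83)=23338469, p(84)=26543660, p(85)=30167357, p(86)=34262962, p(87)=38887673, p(88)=44108109, p(89)=49995925, p(90)=56634173, p(91)=64112359, p(92)=72533807, p(93)=82010177, p(94)=92669720, p(95)=104651419, p(96)=118114304, p(97)=133230930, p(98)=150198136, p(99)=169229875, p(100)=190569292, p(101)=214481126, p(102)=241265379, p(103)=271248950, p(104)=304801365, p(105)=342325709, p(106)=384276336, p(107)=431149389, p(108)=483502844, p(109)=541946240, p(110)=607163746.
Final step: p(111) = p(110) + p(109) - p(106) - p(104) + p(99) + p(96) - p(89) - p(85) + p(76) + p(71) - p(60) - p(54) + p(41) + p(34) - p(19) - p(11)
= 607163746 + 541946240 - 384276336 - 304801365 + 169229875 + 118114304 - 49995925 - 30167357 + 9289091 + 4697205 - 966467 - 386155 + 44583 + 12310 - 490 - 56
= 679903203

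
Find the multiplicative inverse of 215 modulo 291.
134

gcd(215, 291) = 1, so the inverse exists.
Extended Euclidean algorithm on (291, 215):
291 = 1 × 215 + 76  ⟹  76 = (1)·291 + (-1)·215
215 = 2 × 76 + 63  ⟹  63 = (-2)·291 + (3)·215
76 = 1 × 63 + 13  ⟹  13 = (3)·291 + (-4)·215
63 = 4 × 13 + 11  ⟹  11 = (-14)·291 + (19)·215
13 = 1 × 11 + 2  ⟹  2 = (17)·291 + (-23)·215
11 = 5 × 2 + 1  ⟹  1 = (-99)·291 + (134)·215
So (134)·215 ≡ 1 (mod 291), i.e. 215^(-1) ≡ 134 (mod 291).
Check: 215 × 134 = 28810 ≡ 1 (mod 291)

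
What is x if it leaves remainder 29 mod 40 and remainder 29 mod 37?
29

Using Chinese Remainder Theorem:
M = 40 × 37 = 1480
M1 = 37, M2 = 40
y1 = 37^(-1) mod 40 = 13
y2 = 40^(-1) mod 37 = 25
x = (29×37×13 + 29×40×25) mod 1480 = 29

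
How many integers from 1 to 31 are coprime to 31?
30

31 = 31
φ(n) = n × ∏(1 - 1/p) for each prime p dividing n
φ(31) = 31 × (1 - 1/31) = 30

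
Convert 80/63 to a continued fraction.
[1; 3, 1, 2, 2, 2]

Euclidean algorithm steps:
80 = 1 × 63 + 17
63 = 3 × 17 + 12
17 = 1 × 12 + 5
12 = 2 × 5 + 2
5 = 2 × 2 + 1
2 = 2 × 1 + 0
Continued fraction: [1; 3, 1, 2, 2, 2]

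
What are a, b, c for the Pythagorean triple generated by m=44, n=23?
(1407, 2024, 2465)

Euclid's formula: a = m² - n², b = 2mn, c = m² + n²
m = 44, n = 23
a = 44² - 23² = 1936 - 529 = 1407
b = 2 × 44 × 23 = 2024
c = 44² + 23² = 1936 + 529 = 2465
Verification: 1407² + 2024² = 1979649 + 4096576 = 6076225 = 2465² ✓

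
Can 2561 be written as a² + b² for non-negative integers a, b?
25² + 44² (a=25, b=44)

Factorization: 2561 = 13 × 197
By Fermat: n is sum of two squares iff every prime p ≡ 3 (mod 4) appears to even power.
All primes ≡ 3 (mod 4) appear to even power.
Search a = 0, 1, 2, … for 2561 - a² a perfect square: first hit at a = 25: 2561 - 625 = 1936 = 44².
2561 = 25² + 44² = 625 + 1936 ✓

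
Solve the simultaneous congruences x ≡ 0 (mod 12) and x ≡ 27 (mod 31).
120

Using Chinese Remainder Theorem:
M = 12 × 31 = 372
M1 = 31, M2 = 12
y1 = 31^(-1) mod 12 = 7
y2 = 12^(-1) mod 31 = 13
x = (0×31×7 + 27×12×13) mod 372 = 120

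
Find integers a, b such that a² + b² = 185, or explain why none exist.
4² + 13² (a=4, b=13)

Factorization: 185 = 5 × 37
By Fermat: n is sum of two squares iff every prime p ≡ 3 (mod 4) appears to even power.
All primes ≡ 3 (mod 4) appear to even power.
Search a = 0, 1, 2, … for 185 - a² a perfect square: first hit at a = 4: 185 - 16 = 169 = 13².
185 = 4² + 13² = 16 + 169 ✓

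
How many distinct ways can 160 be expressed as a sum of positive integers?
107438159466

p(n) counts ways to write n as a sum of positive integers (order ignored).
Euler's pentagonal recurrence: p(k) = p(k-1) + p(k-2) - p(k-5) - p(k-7) + p(k-12) + p(k-15) - ... (offsets j(3j∓1)/2, signs ++--, p(0)=1, p(<0)=0).
DP table for k = 0..159: p(0)=1, p(1)=1, p(2)=2, p(3)=3, p(4)=5, p(5)=7, p(6)=11, p(7)=15, p(8)=22, p(9)=30, p(10)=42, p(11)=56, p(12)=77, p(13)=101, p(14)=135, p(15)=176, p(16)=231, p(17)=297, p(18)=385, p(19)=490, p(20)=627, p(21)=792, p(22)=1002, p(23)=1255, p(24)=1575, p(25)=1958, p(26)=2436, p(27)=3010, p(28)=3718, p(29)=4565, p(30)=5604, p(31)=6842, p(32)=8349, p(33)=10143, p(34)=12310, p(35)=14883, p(36)=17977, p(37)=21637, p(38)=26015, p(39)=31185, p(40)=37338, p(41)=44583, p(42)=53174, p(43)=63261, p(44)=75175, p(45)=89134, p(46)=105558, p(47)=124754, p(48)=147273, p(49)=173525, p(50)=204226, p(51)=239943, p(52)=281589, p(53)=329931, p(54)=386155, p(55)=451276, p(56)=526823, p(57)=614154, p(58)=715220, p(59)=831820, p(60)=966467, p(61)=1121505, p(62)=1300156, p(63)=1505499, p(64)=1741630, p(65)=2012558, p(66)=2323520, p(67)=2679689, p(68)=3087735, p(69)=3554345, p(70)=4087968, p(71)=4697205, p(72)=5392783, p(73)=6185689, p(74)=7089500, p(75)=8118264, p(76)=9289091, p(77)=10619863, p(78)=12132164, p(79)=13848650, p(80)=15796476, p(81)=18004327, p(82)=20506255, p(83)=23338469, p(84)=26543660, p(85)=30167357, p(86)=34262962, p(87)=38887673, p(88)=44108109, p(89)=49995925, p(90)=56634173, p(91)=64112359, p(92)=72533807, p(93)=82010177, p(94)=92669720, p(95)=104651419, p(96)=118114304, p(97)=133230930, p(98)=150198136, p(99)=169229875, p(100)=190569292, p(101)=214481126, p(102)=241265379, p(103)=271248950, p(104)=304801365, p(105)=342325709, p(106)=384276336, p(107)=431149389, p(108)=483502844, p(109)=541946240, p(110)=607163746, p(111)=679903203, p(112)=761002156, p(113)=851376628, p(114)=952050665, p(115)=1064144451, p(116)=1188908248, p(117)=1327710076, p(118)=1482074143, p(119)=1653668665, p(120)=1844349560, p(121)=2056148051, p(122)=2291320912, p(123)=2552338241, p(124)=2841940500, p(125)=3163127352, p(126)=3519222692, p(127)=3913864295, p(128)=4351078600, p(129)=4835271870, p(130)=5371315400, p(131)=5964539504, p(132)=6620830889, p(133)=7346629512, p(134)=8149040695, p(135)=9035836076, p(136)=10015581680, p(137)=11097645016, p(138)=12292341831, p(139)=13610949895, p(140)=15065878135, p(141)=16670689208, p(142)=18440293320, p(143)=20390982757, p(144)=22540654445, p(145)=24908858009, p(146)=27517052599, p(147)=30388671978, p(148)=33549419497, p(149)=37027355200, p(150)=40853235313, p(151)=45060624582, p(152)=49686288421, p(153)=54770336324, p(154)=60356673280, p(155)=66493182097, p(156)=73232243759, p(157)=80630964769, p(158)=88751778802, p(159)=97662728555.
Final step: p(160) = p(159) + p(158) - p(155) - p(153) + p(148) + p(145) - p(138) - p(134) + p(125) + p(120) - p(109) - p(103) + p(90) + p(83) - p(68) - p(60) + p(43) + p(34) - p(15) - p(5)
= 97662728555 + 88751778802 - 66493182097 - 54770336324 + 33549419497 + 24908858009 - 12292341831 - 8149040695 + 3163127352 + 1844349560 - 541946240 - 271248950 + 56634173 + 23338469 - 3087735 - 966467 + 63261 + 12310 - 176 - 7
= 107438159466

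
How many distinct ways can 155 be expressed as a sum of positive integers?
66493182097

p(n) counts ways to write n as a sum of positive integers (order ignored).
Euler's pentagonal recurrence: p(k) = p(k-1) + p(k-2) - p(k-5) - p(k-7) + p(k-12) + p(k-15) - ... (offsets j(3j∓1)/2, signs ++--, p(0)=1, p(<0)=0).
DP table for k = 0..154: p(0)=1, p(1)=1, p(2)=2, p(3)=3, p(4)=5, p(5)=7, p(6)=11, p(7)=15, p(8)=22, p(9)=30, p(10)=42, p(11)=56, p(12)=77, p(13)=101, p(14)=135, p(15)=176, p(16)=231, p(17)=297, p(18)=385, p(19)=490, p(20)=627, p(21)=792, p(22)=1002, p(23)=1255, p(24)=1575, p(25)=1958, p(26)=2436, p(27)=3010, p(28)=3718, p(29)=4565, p(30)=5604, p(31)=6842, p(32)=8349, p(33)=10143, p(34)=12310, p(35)=14883, p(36)=17977, p(37)=21637, p(38)=26015, p(39)=31185, p(40)=37338, p(41)=44583, p(42)=53174, p(43)=63261, p(44)=75175, p(45)=89134, p(46)=105558, p(47)=124754, p(48)=147273, p(49)=173525, p(50)=204226, p(51)=239943, p(52)=281589, p(53)=329931, p(54)=386155, p(55)=451276, p(56)=526823, p(57)=614154, p(58)=715220, p(59)=831820, p(60)=966467, p(61)=1121505, p(62)=1300156, p(63)=1505499, p(64)=1741630, p(65)=2012558, p(66)=2323520, p(67)=2679689, p(68)=3087735, p(69)=3554345, p(70)=4087968, p(71)=4697205, p(72)=5392783, p(73)=6185689, p(74)=7089500, p(75)=8118264, p(76)=9289091, p(77)=10619863, p(78)=12132164, p(79)=13848650, p(80)=15796476, p(81)=18004327, p(82)=20506255, p(83)=23338469, p(84)=26543660, p(85)=30167357, p(86)=34262962, p(87)=38887673, p(88)=44108109, p(89)=49995925, p(90)=56634173, p(91)=64112359, p(92)=72533807, p(93)=82010177, p(94)=92669720, p(95)=104651419, p(96)=118114304, p(97)=133230930, p(98)=150198136, p(99)=169229875, p(100)=190569292, p(101)=214481126, p(102)=241265379, p(103)=271248950, p(104)=304801365, p(105)=342325709, p(106)=384276336, p(107)=431149389, p(108)=483502844, p(109)=541946240, p(110)=607163746, p(111)=679903203, p(112)=761002156, p(113)=851376628, p(114)=952050665, p(115)=1064144451, p(116)=1188908248, p(117)=1327710076, p(118)=1482074143, p(119)=1653668665, p(120)=1844349560, p(121)=2056148051, p(122)=2291320912, p(123)=2552338241, p(124)=2841940500, p(125)=3163127352, p(126)=3519222692, p(127)=3913864295, p(128)=4351078600, p(129)=4835271870, p(130)=5371315400, p(131)=5964539504, p(132)=6620830889, p(133)=7346629512, p(134)=8149040695, p(135)=9035836076, p(136)=10015581680, p(137)=11097645016, p(138)=12292341831, p(139)=13610949895, p(140)=15065878135, p(141)=16670689208, p(142)=18440293320, p(143)=20390982757, p(144)=22540654445, p(145)=24908858009, p(146)=27517052599, p(147)=30388671978, p(148)=33549419497, p(149)=37027355200, p(150)=40853235313, p(151)=45060624582, p(152)=49686288421, p(153)=54770336324, p(154)=60356673280.
Final step: p(155) = p(154) + p(153) - p(150) - p(148) + p(143) + p(140) - p(133) - p(129) + p(120) + p(115) - p(104) - p(98) + p(85) + p(78) - p(63) - p(55) + p(38) + p(29) - p(10) - p(0)
= 60356673280 + 54770336324 - 40853235313 - 33549419497 + 20390982757 + 15065878135 - 7346629512 - 4835271870 + 1844349560 + 1064144451 - 304801365 - 150198136 + 30167357 + 12132164 - 1505499 - 451276 + 26015 + 4565 - 42 - 1
= 66493182097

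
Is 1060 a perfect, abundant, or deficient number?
abundant

Proper divisors of 1060: sum = 1 + 2 + 4 + 5 + 10 + 20 + 53 + 106 + 212 + 265 + 530 = 1208
Since 1208 > 1060, 1060 is abundant.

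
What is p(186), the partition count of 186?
1171432692373

p(n) counts ways to write n as a sum of positive integers (order ignored).
Euler's pentagonal recurrence: p(k) = p(k-1) + p(k-2) - p(k-5) - p(k-7) + p(k-12) + p(k-15) - ... (offsets j(3j∓1)/2, signs ++--, p(0)=1, p(<0)=0).
DP table for k = 0..185: p(0)=1, p(1)=1, p(2)=2, p(3)=3, p(4)=5, p(5)=7, p(6)=11, p(7)=15, p(8)=22, p(9)=30, p(10)=42, p(11)=56, p(12)=77, p(13)=101, p(14)=135, p(15)=176, p(16)=231, p(17)=297, p(18)=385, p(19)=490, p(20)=627, p(21)=792, p(22)=1002, p(23)=1255, p(24)=1575, p(25)=1958, p(26)=2436, p(27)=3010, p(28)=3718, p(29)=4565, p(30)=5604, p(31)=6842, p(32)=8349, p(33)=10143, p(34)=12310, p(35)=14883, p(36)=17977, p(37)=21637, p(38)=26015, p(39)=31185, p(40)=37338, p(41)=44583, p(42)=53174, p(43)=63261, p(44)=75175, p(45)=89134, p(46)=105558, p(47)=124754, p(48)=147273, p(49)=173525, p(50)=204226, p(51)=239943, p(52)=281589, p(53)=329931, p(54)=386155, p(55)=451276, p(56)=526823, p(57)=614154, p(58)=715220, p(59)=831820, p(60)=966467, p(61)=1121505, p(62)=1300156, p(63)=1505499, p(64)=1741630, p(65)=2012558, p(66)=2323520, p(67)=2679689, p(68)=3087735, p(69)=3554345, p(70)=4087968, p(71)=4697205, p(72)=5392783, p(73)=6185689, p(74)=7089500, p(75)=8118264, p(76)=9289091, p(77)=10619863, p(78)=12132164, p(79)=13848650, p(80)=15796476, p(81)=18004327, p(82)=20506255, p(83)=23338469, p(84)=26543660, p(85)=30167357, p(86)=34262962, p(87)=38887673, p(88)=44108109, p(89)=49995925, p(90)=56634173, p(91)=64112359, p(92)=72533807, p(93)=82010177, p(94)=92669720, p(95)=104651419, p(96)=118114304, p(97)=133230930, p(98)=150198136, p(99)=169229875, p(100)=190569292, p(101)=214481126, p(102)=241265379, p(103)=271248950, p(104)=304801365, p(105)=342325709, p(106)=384276336, p(107)=431149389, p(108)=483502844, p(109)=541946240, p(110)=607163746, p(111)=679903203, p(112)=761002156, p(113)=851376628, p(114)=952050665, p(115)=1064144451, p(116)=1188908248, p(117)=1327710076, p(118)=1482074143, p(119)=1653668665, p(120)=1844349560, p(121)=2056148051, p(122)=2291320912, p(123)=2552338241, p(124)=2841940500, p(125)=3163127352, p(126)=3519222692, p(127)=3913864295, p(128)=4351078600, p(129)=4835271870, p(130)=5371315400, p(131)=5964539504, p(132)=6620830889, p(133)=7346629512, p(134)=8149040695, p(135)=9035836076, p(136)=10015581680, p(137)=11097645016, p(138)=12292341831, p(139)=13610949895, p(140)=15065878135, p(141)=16670689208, p(142)=18440293320, p(143)=20390982757, p(144)=22540654445, p(145)=24908858009, p(146)=27517052599, p(147)=30388671978, p(148)=33549419497, p(149)=37027355200, p(150)=40853235313, p(151)=45060624582, p(152)=49686288421, p(153)=54770336324, p(154)=60356673280, p(155)=66493182097, p(156)=73232243759, p(157)=80630964769, p(158)=88751778802, p(159)=97662728555, p(160)=107438159466, p(161)=118159068427, p(162)=129913904637, p(163)=142798995930, p(164)=156919475295, p(165)=172389800255, p(166)=189334822579, p(167)=207890420102, p(168)=228204732751, p(169)=250438925115, p(170)=274768617130, p(171)=301384802048, p(172)=330495499613, p(173)=362326859895, p(174)=397125074750, p(175)=435157697830, p(176)=476715857290, p(177)=522115831195, p(178)=571701605655, p(179)=625846753120, p(180)=684957390936, p(181)=749474411781, p(182)=819876908323, p(183)=896684817527, p(184)=980462880430, p(185)=1071823774337.
Final step: p(186) = p(185) + p(184) - p(181) - p(179) + p(174) + p(171) - p(164) - p(160) + p(151) + p(146) - p(135) - p(129) + p(116) + p(109) - p(94) - p(86) + p(69) + p(60) - p(41) - p(31) + p(10)
= 1071823774337 + 980462880430 - 749474411781 - 625846753120 + 397125074750 + 301384802048 - 156919475295 - 107438159466 + 45060624582 + 27517052599 - 9035836076 - 4835271870 + 1188908248 + 541946240 - 92669720 - 34262962 + 3554345 + 966467 - 44583 - 6842 + 42
= 1171432692373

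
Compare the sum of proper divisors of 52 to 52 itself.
deficient

Proper divisors of 52: sum = 1 + 2 + 4 + 13 + 26 = 46
Since 46 < 52, 52 is deficient.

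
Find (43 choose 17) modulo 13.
3

Using Lucas' theorem:
Write n=43 and k=17 in base 13:
n in base 13: [3, 4]
k in base 13: [1, 4]
C(43,17) mod 13 = ∏ C(n_i, k_i) mod 13
Digit binomials (mod 13): C(3,1) = 3; C(4,4) = 1
Product: 3 × 1 = 3 ≡ 3 (mod 13)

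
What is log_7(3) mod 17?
3

Baby-step giant-step with step n = ⌈√17⌉ = 5.
Baby steps 7^j mod 17 (j:value) for j=0..4: 0:1, 1:7, 2:15, 3:3, 4:4.
h = 3 is already in the table at j=3, so x = 3.
Check: 7^3 ≡ 3 (mod 17).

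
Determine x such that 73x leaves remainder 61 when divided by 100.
x ≡ 57 (mod 100)

gcd(73, 100) = 1, which divides 61, so solutions exist.
Find 73^(-1) mod 100 by the extended Euclidean algorithm:
100 = 1 × 73 + 27  ⟹  27 = (1)·100 + (-1)·73
73 = 2 × 27 + 19  ⟹  19 = (-2)·100 + (3)·73
27 = 1 × 19 + 8  ⟹  8 = (3)·100 + (-4)·73
19 = 2 × 8 + 3  ⟹  3 = (-8)·100 + (11)·73
8 = 2 × 3 + 2  ⟹  2 = (19)·100 + (-26)·73
3 = 1 × 2 + 1  ⟹  1 = (-27)·100 + (37)·73
So (37)·73 ≡ 1 (mod 100), i.e. 73^(-1) ≡ 37 (mod 100).
x ≡ 37 × 61 = 2257 ≡ 57 (mod 100).
Check: 73 × 57 = 4161 ≡ 61 (mod 100).
Unique solution: x ≡ 57 (mod 100)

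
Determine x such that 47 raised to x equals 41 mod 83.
16

Baby-step giant-step with step n = ⌈√83⌉ = 10.
Baby steps 47^j mod 83 (j:value) for j=0..9: 0:1, 1:47, 2:51, 3:73, 4:28, 5:71, 6:17, 7:52, 8:37, 9:79.
Giant-step multiplier: 47^(-10) ≡ 47^(82-10) = 47^72 ≡ 49 (mod 83).
Giant steps γ_i = 41·49^i mod 83: γ_0=41, γ_1=17 (in table at j=6).
x = i·n + j = 1·10 + 6 = 16.
Check: 47^16 ≡ 41 (mod 83).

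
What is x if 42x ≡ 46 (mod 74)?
x ≡ 24 (mod 37)

gcd(42, 74) = 2, which divides 46, so solutions exist.
Divide through by 2: 21x ≡ 23 (mod 37).
Find 21^(-1) mod 37 by the extended Euclidean algorithm:
37 = 1 × 21 + 16  ⟹  16 = (1)·37 + (-1)·21
21 = 1 × 16 + 5  ⟹  5 = (-1)·37 + (2)·21
16 = 3 × 5 + 1  ⟹  1 = (4)·37 + (-7)·21
So (-7)·21 ≡ 1 (mod 37), i.e. 21^(-1) ≡ -7 ≡ 30 (mod 37).
x ≡ 30 × 23 = 690 ≡ 24 (mod 37).
Check: 42 × 24 = 1008 ≡ 46 (mod 74).
x ≡ 24 (mod 37), giving 2 solutions mod 74.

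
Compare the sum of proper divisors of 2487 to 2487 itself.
deficient

Proper divisors of 2487: sum = 1 + 3 + 829 = 833
Since 833 < 2487, 2487 is deficient.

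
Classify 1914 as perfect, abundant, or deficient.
abundant

Proper divisors of 1914: sum = 1 + 2 + 3 + 6 + 11 + 22 + 29 + 33 + 58 + 66 + 87 + 174 + 319 + 638 + 957 = 2406
Since 2406 > 1914, 1914 is abundant.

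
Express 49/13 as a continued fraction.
[3; 1, 3, 3]

Euclidean algorithm steps:
49 = 3 × 13 + 10
13 = 1 × 10 + 3
10 = 3 × 3 + 1
3 = 3 × 1 + 0
Continued fraction: [3; 1, 3, 3]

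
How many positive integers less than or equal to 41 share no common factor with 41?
40

41 = 41
φ(n) = n × ∏(1 - 1/p) for each prime p dividing n
φ(41) = 41 × (1 - 1/41) = 40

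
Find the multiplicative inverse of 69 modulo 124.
9

gcd(69, 124) = 1, so the inverse exists.
Extended Euclidean algorithm on (124, 69):
124 = 1 × 69 + 55  ⟹  55 = (1)·124 + (-1)·69
69 = 1 × 55 + 14  ⟹  14 = (-1)·124 + (2)·69
55 = 3 × 14 + 13  ⟹  13 = (4)·124 + (-7)·69
14 = 1 × 13 + 1  ⟹  1 = (-5)·124 + (9)·69
So (9)·69 ≡ 1 (mod 124), i.e. 69^(-1) ≡ 9 (mod 124).
Check: 69 × 9 = 621 ≡ 1 (mod 124)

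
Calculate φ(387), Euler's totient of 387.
252

387 = 3^2 × 43
φ(n) = n × ∏(1 - 1/p) for each prime p dividing n
φ(387) = 387 × (1 - 1/3) × (1 - 1/43) = 252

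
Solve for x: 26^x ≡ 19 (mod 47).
19

Baby-step giant-step with step n = ⌈√47⌉ = 7.
Baby steps 26^j mod 47 (j:value) for j=0..6: 0:1, 1:26, 2:18, 3:45, 4:42, 5:11, 6:4.
Giant-step multiplier: 26^(-7) ≡ 26^(46-7) = 26^39 ≡ 33 (mod 47).
Giant steps γ_i = 19·33^i mod 47: γ_0=19, γ_1=16, γ_2=11 (in table at j=5).
x = i·n + j = 2·7 + 5 = 19.
Check: 26^19 ≡ 19 (mod 47).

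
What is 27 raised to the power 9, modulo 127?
119

Repeated squaring. Binary of 9 = 1001.
27^1 ≡ 27 (mod 127); 27^2 ≡ 94 (mod 127); 27^4 ≡ 73 (mod 127); 27^8 ≡ 122 (mod 127)
27^9 = 27^1 × 27^8 ≡ 119 (mod 127)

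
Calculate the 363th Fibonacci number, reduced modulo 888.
746

Matrix identity: Q^n = [[F_(n+1), F_n], [F_n, F_(n-1)]] with Q = [[1,1],[1,0]].
n = 363 = 101101011₂. Square-and-multiply, entries mod 888:
Q^1 = [[1,1],[1,0]]
Q^2 = (Q^1)² = [[2,1],[1,1]]
Q^5 = (Q^2)²·Q = [[8,5],[5,3]]
Q^11 = (Q^5)²·Q = [[144,89],[89,55]]
Q^22 = (Q^11)² = [[241,839],[839,290]]
Q^45 = (Q^22)²·Q = [[719,98],[98,621]]
Q^90 = (Q^45)² = [[869,784],[784,85]]
Q^181 = (Q^90)²·Q = [[761,521],[521,240]]
Q^363 = (Q^181)²·Q = [[123,746],[746,265]]
F_363 mod 888 = Q^363[0][1] = 746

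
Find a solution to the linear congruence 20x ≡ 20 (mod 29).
x ≡ 1 (mod 29)

gcd(20, 29) = 1, which divides 20, so solutions exist.
Find 20^(-1) mod 29 by the extended Euclidean algorithm:
29 = 1 × 20 + 9  ⟹  9 = (1)·29 + (-1)·20
20 = 2 × 9 + 2  ⟹  2 = (-2)·29 + (3)·20
9 = 4 × 2 + 1  ⟹  1 = (9)·29 + (-13)·20
So (-13)·20 ≡ 1 (mod 29), i.e. 20^(-1) ≡ -13 ≡ 16 (mod 29).
x ≡ 16 × 20 = 320 ≡ 1 (mod 29).
Check: 20 × 1 = 20 ≡ 20 (mod 29).
Unique solution: x ≡ 1 (mod 29)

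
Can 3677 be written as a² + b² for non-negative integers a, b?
14² + 59² (a=14, b=59)

Factorization: 3677 = 3677
By Fermat: n is sum of two squares iff every prime p ≡ 3 (mod 4) appears to even power.
All primes ≡ 3 (mod 4) appear to even power.
Search a = 0, 1, 2, … for 3677 - a² a perfect square: first hit at a = 14: 3677 - 196 = 3481 = 59².
3677 = 14² + 59² = 196 + 3481 ✓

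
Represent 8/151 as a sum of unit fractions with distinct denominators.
1/19 + 1/2869

Greedy algorithm:
8/151: ceiling(151/8) = 19, use 1/19
1/2869: ceiling(2869/1) = 2869, use 1/2869
Result: 8/151 = 1/19 + 1/2869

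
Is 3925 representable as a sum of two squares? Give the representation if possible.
9² + 62² (a=9, b=62)

Factorization: 3925 = 5^2 × 157
By Fermat: n is sum of two squares iff every prime p ≡ 3 (mod 4) appears to even power.
All primes ≡ 3 (mod 4) appear to even power.
Search a = 0, 1, 2, … for 3925 - a² a perfect square: first hit at a = 9: 3925 - 81 = 3844 = 62².
3925 = 9² + 62² = 81 + 3844 ✓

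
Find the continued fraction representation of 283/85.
[3; 3, 28]

Euclidean algorithm steps:
283 = 3 × 85 + 28
85 = 3 × 28 + 1
28 = 28 × 1 + 0
Continued fraction: [3; 3, 28]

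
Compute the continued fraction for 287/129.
[2; 4, 2, 4, 3]

Euclidean algorithm steps:
287 = 2 × 129 + 29
129 = 4 × 29 + 13
29 = 2 × 13 + 3
13 = 4 × 3 + 1
3 = 3 × 1 + 0
Continued fraction: [2; 4, 2, 4, 3]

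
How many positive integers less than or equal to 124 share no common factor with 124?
60

124 = 2^2 × 31
φ(n) = n × ∏(1 - 1/p) for each prime p dividing n
φ(124) = 124 × (1 - 1/2) × (1 - 1/31) = 60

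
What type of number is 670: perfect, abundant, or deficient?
deficient

Proper divisors of 670: sum = 1 + 2 + 5 + 10 + 67 + 134 + 335 = 554
Since 554 < 670, 670 is deficient.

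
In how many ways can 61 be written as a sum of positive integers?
1121505

p(n) counts ways to write n as a sum of positive integers (order ignored).
Euler's pentagonal recurrence: p(k) = p(k-1) + p(k-2) - p(k-5) - p(k-7) + p(k-12) + p(k-15) - ... (offsets j(3j∓1)/2, signs ++--, p(0)=1, p(<0)=0).
DP table for k = 0..60: p(0)=1, p(1)=1, p(2)=2, p(3)=3, p(4)=5, p(5)=7, p(6)=11, p(7)=15, p(8)=22, p(9)=30, p(10)=42, p(11)=56, p(12)=77, p(13)=101, p(14)=135, p(15)=176, p(16)=231, p(17)=297, p(18)=385, p(19)=490, p(20)=627, p(21)=792, p(22)=1002, p(23)=1255, p(24)=1575, p(25)=1958, p(26)=2436, p(27)=3010, p(28)=3718, p(29)=4565, p(30)=5604, p(31)=6842, p(32)=8349, p(33)=10143, p(34)=12310, p(35)=14883, p(36)=17977, p(37)=21637, p(38)=26015, p(39)=31185, p(40)=37338, p(41)=44583, p(42)=53174, p(43)=63261, p(44)=75175, p(45)=89134, p(46)=105558, p(47)=124754, p(48)=147273, p(49)=173525, p(50)=204226, p(51)=239943, p(52)=281589, p(53)=329931, p(54)=386155, p(55)=451276, p(56)=526823, p(57)=614154, p(58)=715220, p(59)=831820, p(60)=966467.
Final step: p(61) = p(60) + p(59) - p(56) - p(54) + p(49) + p(46) - p(39) - p(35) + p(26) + p(21) - p(10) - p(4)
= 966467 + 831820 - 526823 - 386155 + 173525 + 105558 - 31185 - 14883 + 2436 + 792 - 42 - 5
= 1121505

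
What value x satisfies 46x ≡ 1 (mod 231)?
226

gcd(46, 231) = 1, so the inverse exists.
Extended Euclidean algorithm on (231, 46):
231 = 5 × 46 + 1  ⟹  1 = (1)·231 + (-5)·46
So (-5)·46 ≡ 1 (mod 231), i.e. 46^(-1) ≡ -5 ≡ 226 (mod 231).
Check: 46 × 226 = 10396 ≡ 1 (mod 231)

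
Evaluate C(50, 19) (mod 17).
2

Using Lucas' theorem:
Write n=50 and k=19 in base 17:
n in base 17: [2, 16]
k in base 17: [1, 2]
C(50,19) mod 17 = ∏ C(n_i, k_i) mod 17
Digit binomials (mod 17): C(2,1) = 2; C(16,2) = 120 ≡ 1
Product: 2 × 1 = 2 ≡ 2 (mod 17)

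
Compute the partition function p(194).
2366022741845

p(n) counts ways to write n as a sum of positive integers (order ignored).
Euler's pentagonal recurrence: p(k) = p(k-1) + p(k-2) - p(k-5) - p(k-7) + p(k-12) + p(k-15) - ... (offsets j(3j∓1)/2, signs ++--, p(0)=1, p(<0)=0).
DP table for k = 0..193: p(0)=1, p(1)=1, p(2)=2, p(3)=3, p(4)=5, p(5)=7, p(6)=11, p(7)=15, p(8)=22, p(9)=30, p(10)=42, p(11)=56, p(12)=77, p(13)=101, p(14)=135, p(15)=176, p(16)=231, p(17)=297, p(18)=385, p(19)=490, p(20)=627, p(21)=792, p(22)=1002, p(23)=1255, p(24)=1575, p(25)=1958, p(26)=2436, p(27)=3010, p(28)=3718, p(29)=4565, p(30)=5604, p(31)=6842, p(32)=8349, p(33)=10143, p(34)=12310, p(35)=14883, p(36)=17977, p(37)=21637, p(38)=26015, p(39)=31185, p(40)=37338, p(41)=44583, p(42)=53174, p(43)=63261, p(44)=75175, p(45)=89134, p(46)=105558, p(47)=124754, p(48)=147273, p(49)=173525, p(50)=204226, p(51)=239943, p(52)=281589, p(53)=329931, p(54)=386155, p(55)=451276, p(56)=526823, p(57)=614154, p(58)=715220, p(59)=831820, p(60)=966467, p(61)=1121505, p(62)=1300156, p(63)=1505499, p(64)=1741630, p(65)=2012558, p(66)=2323520, p(67)=2679689, p(68)=3087735, p(69)=3554345, p(70)=4087968, p(71)=4697205, p(72)=5392783, p(73)=6185689, p(74)=7089500, p(75)=8118264, p(76)=9289091, p(77)=10619863, p(78)=12132164, p(79)=13848650, p(80)=15796476, p(81)=18004327, p(82)=20506255, p(83)=23338469, p(84)=26543660, p(85)=30167357, p(86)=34262962, p(87)=38887673, p(88)=44108109, p(89)=49995925, p(90)=56634173, p(91)=64112359, p(92)=72533807, p(93)=82010177, p(94)=92669720, p(95)=104651419, p(96)=118114304, p(97)=133230930, p(98)=150198136, p(99)=169229875, p(100)=190569292, p(101)=214481126, p(102)=241265379, p(103)=271248950, p(104)=304801365, p(105)=342325709, p(106)=384276336, p(107)=431149389, p(108)=483502844, p(109)=541946240, p(110)=607163746, p(111)=679903203, p(112)=761002156, p(113)=851376628, p(114)=952050665, p(115)=1064144451, p(116)=1188908248, p(117)=1327710076, p(118)=1482074143, p(119)=1653668665, p(120)=1844349560, p(121)=2056148051, p(122)=2291320912, p(123)=2552338241, p(124)=2841940500, p(125)=3163127352, p(126)=3519222692, p(127)=3913864295, p(128)=4351078600, p(129)=4835271870, p(130)=5371315400, p(131)=5964539504, p(132)=6620830889, p(133)=7346629512, p(134)=8149040695, p(135)=9035836076, p(136)=10015581680, p(137)=11097645016, p(138)=12292341831, p(139)=13610949895, p(140)=15065878135, p(141)=16670689208, p(142)=18440293320, p(143)=20390982757, p(144)=22540654445, p(145)=24908858009, p(146)=27517052599, p(147)=30388671978, p(148)=33549419497, p(149)=37027355200, p(150)=40853235313, p(151)=45060624582, p(152)=49686288421, p(153)=54770336324, p(154)=60356673280, p(155)=66493182097, p(156)=73232243759, p(157)=80630964769, p(158)=88751778802, p(159)=97662728555, p(160)=107438159466, p(161)=118159068427, p(162)=129913904637, p(163)=142798995930, p(164)=156919475295, p(165)=172389800255, p(166)=189334822579, p(167)=207890420102, p(168)=228204732751, p(169)=250438925115, p(170)=274768617130, p(171)=301384802048, p(172)=330495499613, p(173)=362326859895, p(174)=397125074750, p(175)=435157697830, p(176)=476715857290, p(177)=522115831195, p(178)=571701605655, p(179)=625846753120, p(180)=684957390936, p(181)=749474411781, p(182)=819876908323, p(183)=896684817527, p(184)=980462880430, p(185)=1071823774337, p(186)=1171432692373, p(187)=1280011042268, p(188)=1398341745571, p(189)=1527273599625, p(190)=1667727404093, p(191)=1820701100652, p(192)=1987276856363, p(193)=2168627105469.
Final step: p(194) = p(193) + p(192) - p(189) - p(187) + p(182) + p(179) - p(172) - p(168) + p(159) + p(154) - p(143) - p(137) + p(124) + p(117) - p(102) - p(94) + p(77) + p(68) - p(49) - p(39) + p(18) + p(7)
= 2168627105469 + 1987276856363 - 1527273599625 - 1280011042268 + 819876908323 + 625846753120 - 330495499613 - 228204732751 + 97662728555 + 60356673280 - 20390982757 - 11097645016 + 2841940500 + 1327710076 - 241265379 - 92669720 + 10619863 + 3087735 - 173525 - 31185 + 385 + 15
= 2366022741845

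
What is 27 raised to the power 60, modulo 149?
29

Repeated squaring. Binary of 60 = 111100.
27^1 ≡ 27 (mod 149); 27^2 ≡ 133 (mod 149); 27^4 ≡ 107 (mod 149); 27^8 ≡ 125 (mod 149); 27^16 ≡ 129 (mod 149); 27^32 ≡ 102 (mod 149)
27^60 = 27^4 × 27^8 × 27^16 × 27^32 ≡ 29 (mod 149)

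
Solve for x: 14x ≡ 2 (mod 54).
x ≡ 4 (mod 27)

gcd(14, 54) = 2, which divides 2, so solutions exist.
Divide through by 2: 7x ≡ 1 (mod 27).
Find 7^(-1) mod 27 by the extended Euclidean algorithm:
27 = 3 × 7 + 6  ⟹  6 = (1)·27 + (-3)·7
7 = 1 × 6 + 1  ⟹  1 = (-1)·27 + (4)·7
So (4)·7 ≡ 1 (mod 27), i.e. 7^(-1) ≡ 4 (mod 27).
x ≡ 4 × 1 = 4 ≡ 4 (mod 27).
Check: 14 × 4 = 56 ≡ 2 (mod 54).
x ≡ 4 (mod 27), giving 2 solutions mod 54.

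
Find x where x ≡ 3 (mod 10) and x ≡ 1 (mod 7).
43

Using Chinese Remainder Theorem:
M = 10 × 7 = 70
M1 = 7, M2 = 10
y1 = 7^(-1) mod 10 = 3
y2 = 10^(-1) mod 7 = 5
x = (3×7×3 + 1×10×5) mod 70 = 43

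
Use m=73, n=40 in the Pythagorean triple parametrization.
(3729, 5840, 6929)

Euclid's formula: a = m² - n², b = 2mn, c = m² + n²
m = 73, n = 40
a = 73² - 40² = 5329 - 1600 = 3729
b = 2 × 73 × 40 = 5840
c = 73² + 40² = 5329 + 1600 = 6929
Verification: 3729² + 5840² = 13905441 + 34105600 = 48011041 = 6929² ✓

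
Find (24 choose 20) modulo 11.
0

Using Lucas' theorem:
Write n=24 and k=20 in base 11:
n in base 11: [2, 2]
k in base 11: [1, 9]
C(24,20) mod 11 = ∏ C(n_i, k_i) mod 11
Digit binomials (mod 11): C(2,1) = 2; C(2,9) = 0 (k_i > n_i)
Product: 2 × 0 = 0 ≡ 0 (mod 11)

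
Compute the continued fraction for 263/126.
[2; 11, 2, 5]

Euclidean algorithm steps:
263 = 2 × 126 + 11
126 = 11 × 11 + 5
11 = 2 × 5 + 1
5 = 5 × 1 + 0
Continued fraction: [2; 11, 2, 5]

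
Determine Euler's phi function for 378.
108

378 = 2 × 3^3 × 7
φ(n) = n × ∏(1 - 1/p) for each prime p dividing n
φ(378) = 378 × (1 - 1/2) × (1 - 1/3) × (1 - 1/7) = 108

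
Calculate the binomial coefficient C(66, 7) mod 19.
17

Using Lucas' theorem:
Write n=66 and k=7 in base 19:
n in base 19: [3, 9]
k in base 19: [0, 7]
C(66,7) mod 19 = ∏ C(n_i, k_i) mod 19
Digit binomials (mod 19): C(3,0) = 1; C(9,7) = 36 ≡ 17
Product: 1 × 17 = 17 ≡ 17 (mod 19)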